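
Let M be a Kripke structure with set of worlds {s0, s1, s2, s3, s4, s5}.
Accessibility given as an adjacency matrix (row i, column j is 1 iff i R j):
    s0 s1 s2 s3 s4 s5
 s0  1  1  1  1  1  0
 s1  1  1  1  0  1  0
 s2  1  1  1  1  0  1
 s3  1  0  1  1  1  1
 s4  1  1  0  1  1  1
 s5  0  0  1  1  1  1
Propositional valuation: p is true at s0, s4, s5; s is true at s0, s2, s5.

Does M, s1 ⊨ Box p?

No

At s1: Box p requires p at every successor {s0, s1, s2, s4}.
  p fails at s1, so Box p is false at s1.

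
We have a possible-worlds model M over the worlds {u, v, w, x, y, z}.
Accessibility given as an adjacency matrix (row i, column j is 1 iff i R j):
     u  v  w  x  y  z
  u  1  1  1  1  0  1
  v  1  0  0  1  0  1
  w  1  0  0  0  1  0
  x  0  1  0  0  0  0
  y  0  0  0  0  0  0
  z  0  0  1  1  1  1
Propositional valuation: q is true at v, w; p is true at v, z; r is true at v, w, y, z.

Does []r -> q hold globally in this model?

No

Let φ = []r -> q. Evaluate φ at each world:
  u (successors {u, v, w, x, z}): φ is true.
  v (successors {u, x, z}): φ is true.
  w (successors {u, y}): φ is true.
  x (successors {v}): φ is false.
  y (successors ∅): φ is false.
  z (successors {w, x, y, z}): φ is true.
Detail at x (counterexample):
  At x: []r is true, q is false, so []r -> q is false.
    At x: []r requires r at every successor {v}.
      At v: r is true.
    So []r is true at x.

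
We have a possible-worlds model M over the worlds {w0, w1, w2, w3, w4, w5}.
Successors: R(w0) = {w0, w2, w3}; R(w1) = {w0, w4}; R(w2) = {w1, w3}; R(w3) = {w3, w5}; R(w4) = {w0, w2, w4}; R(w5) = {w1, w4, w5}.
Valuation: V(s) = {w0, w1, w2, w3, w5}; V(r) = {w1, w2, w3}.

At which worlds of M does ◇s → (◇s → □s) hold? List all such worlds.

Recall that □ψ holds at a world iff ψ holds at every accessible world, and ◇ψ holds iff ψ holds at some accessible world.
Let φ = ◇s → (◇s → □s). Evaluate φ at each world:
  w0 (successors {w0, w2, w3}): φ is true.
  w1 (successors {w0, w4}): φ is false.
  w2 (successors {w1, w3}): φ is true.
  w3 (successors {w3, w5}): φ is true.
  w4 (successors {w0, w2, w4}): φ is false.
  w5 (successors {w1, w4, w5}): φ is false.
For instance, at w3:
  At w3: ◇s is true, ◇s → □s is true, so ◇s → (◇s → □s) is true.
    At w3: ◇s requires s at some successor in {w3, w5}.
      s holds at w3, so ◇s is true at w3.
    At w3: ◇s is true, □s is true, so ◇s → □s is true.
      At w3: ◇s requires s at some successor in {w3, w5}.
        s holds at w3, so ◇s is true at w3.
      At w3: □s requires s at every successor {w3, w5}.
        At w3: s is true.
        At w5: s is true.
      So □s is true at w3.
Satisfying worlds: {w0, w2, w3}

w0, w2, w3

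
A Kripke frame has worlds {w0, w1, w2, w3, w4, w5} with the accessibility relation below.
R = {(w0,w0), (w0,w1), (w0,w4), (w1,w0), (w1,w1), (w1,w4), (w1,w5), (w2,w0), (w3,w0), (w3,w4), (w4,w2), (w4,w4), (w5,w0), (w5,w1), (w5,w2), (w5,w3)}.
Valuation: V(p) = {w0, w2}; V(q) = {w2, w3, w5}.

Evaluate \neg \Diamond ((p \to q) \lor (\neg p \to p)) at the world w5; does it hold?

At w5: \Diamond ((p \to q) \lor (\neg p \to p)) is true, so \neg \Diamond ((p \to q) \lor (\neg p \to p)) is false.
  At w5: \Diamond ((p \to q) \lor (\neg p \to p)) requires (p \to q) \lor (\neg p \to p) at some successor in {w0, w1, w2, w3}.
    (p \to q) \lor (\neg p \to p) holds at w0, so \Diamond ((p \to q) \lor (\neg p \to p)) is true at w5.

No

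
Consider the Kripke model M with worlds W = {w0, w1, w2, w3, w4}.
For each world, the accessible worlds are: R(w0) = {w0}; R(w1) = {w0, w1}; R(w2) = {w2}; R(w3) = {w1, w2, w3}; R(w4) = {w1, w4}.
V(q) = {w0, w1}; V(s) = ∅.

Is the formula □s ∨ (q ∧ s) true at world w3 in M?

At w3: □s is false, q ∧ s is false, so □s ∨ (q ∧ s) is false.
  At w3: □s requires s at every successor {w1, w2, w3}.
    s fails at w1, so □s is false at w3.

No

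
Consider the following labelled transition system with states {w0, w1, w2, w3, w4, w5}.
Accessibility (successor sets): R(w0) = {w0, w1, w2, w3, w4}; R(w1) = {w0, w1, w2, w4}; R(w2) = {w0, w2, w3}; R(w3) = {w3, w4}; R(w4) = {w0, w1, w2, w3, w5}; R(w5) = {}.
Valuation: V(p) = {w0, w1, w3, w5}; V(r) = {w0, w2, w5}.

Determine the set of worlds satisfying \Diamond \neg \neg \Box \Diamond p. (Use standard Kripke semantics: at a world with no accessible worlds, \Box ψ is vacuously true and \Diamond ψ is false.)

w0, w1, w2, w3, w4

Let φ = \Diamond \neg \neg \Box \Diamond p. Evaluate φ at each world:
  w0 (successors {w0, w1, w2, w3, w4}): φ is true.
  w1 (successors {w0, w1, w2, w4}): φ is true.
  w2 (successors {w0, w2, w3}): φ is true.
  w3 (successors {w3, w4}): φ is true.
  w4 (successors {w0, w1, w2, w3, w5}): φ is true.
  w5 (successors ∅): φ is false.
For instance, at w4:
  At w4: \Diamond \neg \neg \Box \Diamond p requires \neg \neg \Box \Diamond p at some successor in {w0, w1, w2, w3, w5}.
    \neg \neg \Box \Diamond p holds at w0, so \Diamond \neg \neg \Box \Diamond p is true at w4.
      At w0: \neg \Box \Diamond p is false, so \neg \neg \Box \Diamond p is true.
Satisfying worlds: {w0, w1, w2, w3, w4}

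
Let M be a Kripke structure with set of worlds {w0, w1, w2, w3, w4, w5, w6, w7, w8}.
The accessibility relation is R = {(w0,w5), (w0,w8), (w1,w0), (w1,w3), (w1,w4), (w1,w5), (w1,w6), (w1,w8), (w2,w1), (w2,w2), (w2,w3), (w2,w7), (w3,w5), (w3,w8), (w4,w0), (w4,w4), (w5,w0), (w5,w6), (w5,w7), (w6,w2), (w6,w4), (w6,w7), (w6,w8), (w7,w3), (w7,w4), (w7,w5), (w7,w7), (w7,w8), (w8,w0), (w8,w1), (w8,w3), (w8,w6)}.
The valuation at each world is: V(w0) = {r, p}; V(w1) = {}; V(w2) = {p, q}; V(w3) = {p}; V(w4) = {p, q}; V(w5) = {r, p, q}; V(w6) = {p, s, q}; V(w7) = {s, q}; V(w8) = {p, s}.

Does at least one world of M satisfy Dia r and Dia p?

Yes

Let φ = Dia r and Dia p. Evaluate φ at each world:
  w0 (successors {w5, w8}): φ is true.
  w1 (successors {w0, w3, w4, w5, w6, w8}): φ is true.
  w2 (successors {w1, w2, w3, w7}): φ is false.
  w3 (successors {w5, w8}): φ is true.
  w4 (successors {w0, w4}): φ is true.
  w5 (successors {w0, w6, w7}): φ is true.
  w6 (successors {w2, w4, w7, w8}): φ is false.
  w7 (successors {w3, w4, w5, w7, w8}): φ is true.
  w8 (successors {w0, w1, w3, w6}): φ is true.
Detail at w0 (witness):
  At w0: Dia r is true, Dia p is true, so Dia r and Dia p is true.
    At w0: Dia r requires r at some successor in {w5, w8}.
      r holds at w5, so Dia r is true at w0.
    At w0: Dia p requires p at some successor in {w5, w8}.
      p holds at w5, so Dia p is true at w0.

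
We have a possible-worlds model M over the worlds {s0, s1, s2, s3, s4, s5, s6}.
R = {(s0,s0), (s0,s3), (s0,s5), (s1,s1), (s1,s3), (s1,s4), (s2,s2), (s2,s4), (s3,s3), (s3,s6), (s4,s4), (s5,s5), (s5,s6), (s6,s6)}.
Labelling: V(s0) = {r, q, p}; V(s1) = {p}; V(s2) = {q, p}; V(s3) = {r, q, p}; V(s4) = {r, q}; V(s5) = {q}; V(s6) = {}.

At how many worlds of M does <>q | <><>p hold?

6

Let φ = <>q | <><>p. Evaluate φ at each world:
  s0 (successors {s0, s3, s5}): φ is true.
  s1 (successors {s1, s3, s4}): φ is true.
  s2 (successors {s2, s4}): φ is true.
  s3 (successors {s3, s6}): φ is true.
  s4 (successors {s4}): φ is true.
  s5 (successors {s5, s6}): φ is true.
  s6 (successors {s6}): φ is false.
For instance, at s5:
  At s5: <>q is true, <><>p is false, so <>q | <><>p is true.
    At s5: <>q requires q at some successor in {s5, s6}.
      q holds at s5, so <>q is true at s5.
    At s5: <><>p requires <>p at some successor in {s5, s6}.
      At s5: <>p is false.
      At s6: <>p is false.
    So <><>p is false at s5.
Satisfying worlds: {s0, s1, s2, s3, s4, s5}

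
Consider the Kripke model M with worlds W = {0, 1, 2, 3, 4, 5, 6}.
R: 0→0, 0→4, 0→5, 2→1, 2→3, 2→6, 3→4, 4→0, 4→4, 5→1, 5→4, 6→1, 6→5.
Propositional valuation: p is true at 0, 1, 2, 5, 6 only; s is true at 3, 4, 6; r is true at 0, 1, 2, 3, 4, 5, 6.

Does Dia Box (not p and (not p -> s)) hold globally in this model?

No

Recall that Box ψ holds at a world iff ψ holds at every accessible world, and Dia ψ holds iff ψ holds at some accessible world.
Let φ = Dia Box (not p and (not p -> s)). Evaluate φ at each world:
  0 (successors {0, 4, 5}): φ is false.
  1 (successors ∅): φ is false.
  2 (successors {1, 3, 6}): φ is true.
  3 (successors {4}): φ is false.
  4 (successors {0, 4}): φ is false.
  5 (successors {1, 4}): φ is true.
  6 (successors {1, 5}): φ is true.
Detail at 0 (counterexample):
  At 0: Dia Box (not p and (not p -> s)) requires Box (not p and (not p -> s)) at some successor in {0, 4, 5}.
    At 0: Box (not p and (not p -> s)) is false.
    At 4: Box (not p and (not p -> s)) is false.
    At 5: Box (not p and (not p -> s)) is false.
  So Dia Box (not p and (not p -> s)) is false at 0.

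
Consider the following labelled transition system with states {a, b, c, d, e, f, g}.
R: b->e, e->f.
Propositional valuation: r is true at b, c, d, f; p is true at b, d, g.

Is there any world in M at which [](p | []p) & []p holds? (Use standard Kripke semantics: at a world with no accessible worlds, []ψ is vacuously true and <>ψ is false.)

Let φ = [](p | []p) & []p. Evaluate φ at each world:
  a (successors ∅): φ is true.
  b (successors {e}): φ is false.
  c (successors ∅): φ is true.
  d (successors ∅): φ is true.
  e (successors {f}): φ is false.
  f (successors ∅): φ is true.
  g (successors ∅): φ is true.
Detail at a (witness):
  At a: [](p | []p) is true, []p is true, so [](p | []p) & []p is true.
    At a: no accessible worlds, so [](p | []p) holds vacuously.
    At a: no accessible worlds, so []p holds vacuously.

Yes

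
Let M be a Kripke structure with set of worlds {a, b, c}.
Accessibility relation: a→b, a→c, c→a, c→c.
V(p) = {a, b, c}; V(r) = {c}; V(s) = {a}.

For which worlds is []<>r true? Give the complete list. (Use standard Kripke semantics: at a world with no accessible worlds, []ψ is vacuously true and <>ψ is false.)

b, c

Recall that []ψ holds at a world iff ψ holds at every accessible world, and <>ψ holds iff ψ holds at some accessible world.
Let φ = []<>r. Evaluate φ at each world:
  a (successors {b, c}): φ is false.
  b (successors ∅): φ is true.
  c (successors {a, c}): φ is true.
For instance, at a:
  At a: []<>r requires <>r at every successor {b, c}.
    <>r fails at b, so []<>r is false at a.
      At b: no accessible worlds, so <>r is false.
Satisfying worlds: {b, c}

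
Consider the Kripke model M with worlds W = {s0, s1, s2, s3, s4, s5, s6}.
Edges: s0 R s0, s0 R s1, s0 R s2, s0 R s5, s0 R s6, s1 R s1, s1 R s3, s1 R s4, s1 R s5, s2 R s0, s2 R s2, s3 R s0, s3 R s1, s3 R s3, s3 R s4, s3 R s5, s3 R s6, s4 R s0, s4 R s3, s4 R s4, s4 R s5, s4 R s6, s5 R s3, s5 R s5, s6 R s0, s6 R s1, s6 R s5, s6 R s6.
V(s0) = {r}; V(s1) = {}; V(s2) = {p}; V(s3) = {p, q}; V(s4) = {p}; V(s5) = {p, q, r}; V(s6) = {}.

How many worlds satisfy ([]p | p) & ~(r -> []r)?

Recall that []ψ holds at a world iff ψ holds at every accessible world, and <>ψ holds iff ψ holds at some accessible world.
Let φ = ([]p | p) & ~(r -> []r). Evaluate φ at each world:
  s0 (successors {s0, s1, s2, s5, s6}): φ is false.
  s1 (successors {s1, s3, s4, s5}): φ is false.
  s2 (successors {s0, s2}): φ is false.
  s3 (successors {s0, s1, s3, s4, s5, s6}): φ is false.
  s4 (successors {s0, s3, s4, s5, s6}): φ is false.
  s5 (successors {s3, s5}): φ is true.
  s6 (successors {s0, s1, s5, s6}): φ is false.
For instance, at s4:
  At s4: []p | p is true, ~(r -> []r) is false, so ([]p | p) & ~(r -> []r) is false.
    At s4: []p is false, p is true, so []p | p is true.
      At s4: []p requires p at every successor {s0, s3, s4, s5, s6}.
        p fails at s0, so []p is false at s4.
    At s4: r -> []r is true, so ~(r -> []r) is false.
      At s4: r is false, []r is false, so r -> []r is true.
Satisfying worlds: {s5}

1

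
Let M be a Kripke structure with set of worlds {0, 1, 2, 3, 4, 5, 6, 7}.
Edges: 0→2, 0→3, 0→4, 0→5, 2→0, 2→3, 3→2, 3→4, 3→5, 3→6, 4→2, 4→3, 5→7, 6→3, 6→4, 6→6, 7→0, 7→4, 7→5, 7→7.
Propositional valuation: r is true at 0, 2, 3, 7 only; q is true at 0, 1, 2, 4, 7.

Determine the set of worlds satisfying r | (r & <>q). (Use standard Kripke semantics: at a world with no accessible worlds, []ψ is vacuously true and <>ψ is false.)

Recall that <>ψ holds at a world iff ψ holds at some accessible world.
Let φ = r | (r & <>q). Evaluate φ at each world:
  0 (successors {2, 3, 4, 5}): φ is true.
  1 (successors ∅): φ is false.
  2 (successors {0, 3}): φ is true.
  3 (successors {2, 4, 5, 6}): φ is true.
  4 (successors {2, 3}): φ is false.
  5 (successors {7}): φ is false.
  6 (successors {3, 4, 6}): φ is false.
  7 (successors {0, 4, 5, 7}): φ is true.
For instance, at 6:
  At 6: r is false, r & <>q is false, so r | (r & <>q) is false.
    At 6: r is false, <>q is true, so r & <>q is false.
      At 6: <>q requires q at some successor in {3, 4, 6}.
        q holds at 4, so <>q is true at 6.
Satisfying worlds: {0, 2, 3, 7}

0, 2, 3, 7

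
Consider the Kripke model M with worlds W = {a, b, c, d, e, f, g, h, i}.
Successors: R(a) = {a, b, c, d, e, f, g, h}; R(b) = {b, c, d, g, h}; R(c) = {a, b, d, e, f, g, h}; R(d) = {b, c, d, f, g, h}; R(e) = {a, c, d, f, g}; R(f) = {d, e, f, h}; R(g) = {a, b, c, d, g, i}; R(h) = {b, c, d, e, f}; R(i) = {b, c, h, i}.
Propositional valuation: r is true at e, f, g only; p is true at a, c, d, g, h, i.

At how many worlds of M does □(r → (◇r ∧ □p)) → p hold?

Let φ = □(r → (◇r ∧ □p)) → p. Evaluate φ at each world:
  a (successors {a, b, c, d, e, f, g, h}): φ is true.
  b (successors {b, c, d, g, h}): φ is true.
  c (successors {a, b, d, e, f, g, h}): φ is true.
  d (successors {b, c, d, f, g, h}): φ is true.
  e (successors {a, c, d, f, g}): φ is true.
  f (successors {d, e, f, h}): φ is true.
  g (successors {a, b, c, d, g, i}): φ is true.
  h (successors {b, c, d, e, f}): φ is true.
  i (successors {b, c, h, i}): φ is true.
For instance, at e:
  At e: □(r → (◇r ∧ □p)) is false, p is false, so □(r → (◇r ∧ □p)) → p is true.
    At e: □(r → (◇r ∧ □p)) requires r → (◇r ∧ □p) at every successor {a, c, d, f, g}.
      r → (◇r ∧ □p) fails at f, so □(r → (◇r ∧ □p)) is false at e.
Satisfying worlds: {a, b, c, d, e, f, g, h, i}

9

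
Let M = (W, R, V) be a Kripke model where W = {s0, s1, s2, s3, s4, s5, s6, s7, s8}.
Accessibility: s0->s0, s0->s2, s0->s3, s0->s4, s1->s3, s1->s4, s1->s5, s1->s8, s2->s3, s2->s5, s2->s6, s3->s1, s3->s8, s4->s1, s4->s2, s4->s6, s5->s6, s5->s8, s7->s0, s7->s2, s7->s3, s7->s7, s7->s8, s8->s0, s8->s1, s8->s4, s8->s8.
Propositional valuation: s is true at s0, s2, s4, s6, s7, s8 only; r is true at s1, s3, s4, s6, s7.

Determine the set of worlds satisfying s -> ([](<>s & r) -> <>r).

Let φ = s -> ([](<>s & r) -> <>r). Evaluate φ at each world:
  s0 (successors {s0, s2, s3, s4}): φ is true.
  s1 (successors {s3, s4, s5, s8}): φ is true.
  s2 (successors {s3, s5, s6}): φ is true.
  s3 (successors {s1, s8}): φ is true.
  s4 (successors {s1, s2, s6}): φ is true.
  s5 (successors {s6, s8}): φ is true.
  s6 (successors ∅): φ is false.
  s7 (successors {s0, s2, s3, s7, s8}): φ is true.
  s8 (successors {s0, s1, s4, s8}): φ is true.
For instance, at s5:
  At s5: s is false, [](<>s & r) -> <>r is true, so s -> ([](<>s & r) -> <>r) is true.
    At s5: [](<>s & r) is false, <>r is true, so [](<>s & r) -> <>r is true.
      At s5: [](<>s & r) requires <>s & r at every successor {s6, s8}.
        <>s & r fails at s6, so [](<>s & r) is false at s5.
      At s5: <>r requires r at some successor in {s6, s8}.
        r holds at s6, so <>r is true at s5.
Satisfying worlds: {s0, s1, s2, s3, s4, s5, s7, s8}

s0, s1, s2, s3, s4, s5, s7, s8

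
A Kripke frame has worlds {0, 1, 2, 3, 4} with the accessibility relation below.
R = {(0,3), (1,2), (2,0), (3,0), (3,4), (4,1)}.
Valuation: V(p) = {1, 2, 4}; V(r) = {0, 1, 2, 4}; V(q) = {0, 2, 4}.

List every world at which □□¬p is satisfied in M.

1, 2

Recall that □ψ holds at a world iff ψ holds at every accessible world, and ◇ψ holds iff ψ holds at some accessible world.
Let φ = □□¬p. Evaluate φ at each world:
  0 (successors {3}): φ is false.
  1 (successors {2}): φ is true.
  2 (successors {0}): φ is true.
  3 (successors {0, 4}): φ is false.
  4 (successors {1}): φ is false.
For instance, at 0:
  At 0: □□¬p requires □¬p at every successor {3}.
    □¬p fails at 3, so □□¬p is false at 0.
      At 3: □¬p requires ¬p at every successor {0, 4}.
        ¬p fails at 4, so □¬p is false at 3.
Satisfying worlds: {1, 2}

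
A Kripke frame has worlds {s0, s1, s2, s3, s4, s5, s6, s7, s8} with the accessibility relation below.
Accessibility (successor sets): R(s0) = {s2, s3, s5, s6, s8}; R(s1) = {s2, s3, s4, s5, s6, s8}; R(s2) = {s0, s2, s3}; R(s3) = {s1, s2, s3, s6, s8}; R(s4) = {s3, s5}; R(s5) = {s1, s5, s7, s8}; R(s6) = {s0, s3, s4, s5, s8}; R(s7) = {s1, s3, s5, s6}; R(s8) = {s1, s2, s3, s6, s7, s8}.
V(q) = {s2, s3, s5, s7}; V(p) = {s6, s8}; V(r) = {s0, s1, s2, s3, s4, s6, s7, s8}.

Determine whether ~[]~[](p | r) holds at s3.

Yes

Recall that []ψ holds at a world iff ψ holds at every accessible world, and <>ψ holds iff ψ holds at some accessible world.
At s3: []~[](p | r) is false, so ~[]~[](p | r) is true.
  At s3: []~[](p | r) requires ~[](p | r) at every successor {s1, s2, s3, s6, s8}.
    ~[](p | r) fails at s2, so []~[](p | r) is false at s3.
      At s2: [](p | r) is true, so ~[](p | r) is false.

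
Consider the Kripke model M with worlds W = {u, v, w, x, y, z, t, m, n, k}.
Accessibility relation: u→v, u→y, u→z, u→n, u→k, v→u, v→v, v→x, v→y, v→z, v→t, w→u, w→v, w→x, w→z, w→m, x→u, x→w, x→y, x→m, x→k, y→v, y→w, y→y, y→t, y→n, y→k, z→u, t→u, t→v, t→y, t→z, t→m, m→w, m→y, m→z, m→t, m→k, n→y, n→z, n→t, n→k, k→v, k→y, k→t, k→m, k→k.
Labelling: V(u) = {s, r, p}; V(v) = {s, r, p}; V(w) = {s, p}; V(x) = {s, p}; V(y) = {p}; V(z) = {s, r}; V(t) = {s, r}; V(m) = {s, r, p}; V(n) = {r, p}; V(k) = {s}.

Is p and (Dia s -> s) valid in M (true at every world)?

No

Let φ = p and (Dia s -> s). Evaluate φ at each world:
  u (successors {v, y, z, n, k}): φ is true.
  v (successors {u, v, x, y, z, t}): φ is true.
  w (successors {u, v, x, z, m}): φ is true.
  x (successors {u, w, y, m, k}): φ is true.
  y (successors {v, w, y, t, n, k}): φ is false.
  z (successors {u}): φ is false.
  t (successors {u, v, y, z, m}): φ is false.
  m (successors {w, y, z, t, k}): φ is true.
  n (successors {y, z, t, k}): φ is false.
  k (successors {v, y, t, m, k}): φ is false.
Detail at y (counterexample):
  At y: p is true, Dia s -> s is false, so p and (Dia s -> s) is false.
    At y: Dia s is true, s is false, so Dia s -> s is false.
      At y: Dia s requires s at some successor in {v, w, y, t, n, k}.
        s holds at v, so Dia s is true at y.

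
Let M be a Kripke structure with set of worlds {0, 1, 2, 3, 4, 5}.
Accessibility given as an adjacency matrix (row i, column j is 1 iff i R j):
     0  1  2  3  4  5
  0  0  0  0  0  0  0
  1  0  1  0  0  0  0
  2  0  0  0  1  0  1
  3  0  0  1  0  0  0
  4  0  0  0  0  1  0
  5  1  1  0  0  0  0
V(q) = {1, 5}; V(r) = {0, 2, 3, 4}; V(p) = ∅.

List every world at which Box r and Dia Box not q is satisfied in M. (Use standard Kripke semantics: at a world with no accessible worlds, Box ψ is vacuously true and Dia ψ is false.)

4

Let φ = Box r and Dia Box not q. Evaluate φ at each world:
  0 (successors ∅): φ is false.
  1 (successors {1}): φ is false.
  2 (successors {3, 5}): φ is false.
  3 (successors {2}): φ is false.
  4 (successors {4}): φ is true.
  5 (successors {0, 1}): φ is false.
For instance, at 4:
  At 4: Box r is true, Dia Box not q is true, so Box r and Dia Box not q is true.
    At 4: Box r requires r at every successor {4}.
      At 4: r is true.
    So Box r is true at 4.
    At 4: Dia Box not q requires Box not q at some successor in {4}.
      Box not q holds at 4, so Dia Box not q is true at 4.
Satisfying worlds: {4}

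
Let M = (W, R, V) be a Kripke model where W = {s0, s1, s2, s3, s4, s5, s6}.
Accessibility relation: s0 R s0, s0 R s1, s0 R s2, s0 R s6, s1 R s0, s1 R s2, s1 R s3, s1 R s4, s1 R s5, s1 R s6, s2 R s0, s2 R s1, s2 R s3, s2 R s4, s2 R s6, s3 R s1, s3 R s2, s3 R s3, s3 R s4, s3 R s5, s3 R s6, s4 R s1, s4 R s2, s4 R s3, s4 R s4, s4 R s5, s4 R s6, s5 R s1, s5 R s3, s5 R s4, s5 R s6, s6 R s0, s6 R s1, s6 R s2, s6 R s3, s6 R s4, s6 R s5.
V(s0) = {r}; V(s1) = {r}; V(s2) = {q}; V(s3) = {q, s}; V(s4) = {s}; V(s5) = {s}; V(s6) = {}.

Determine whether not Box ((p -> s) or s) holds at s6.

At s6: Box ((p -> s) or s) is true, so not Box ((p -> s) or s) is false.
  At s6: Box ((p -> s) or s) requires (p -> s) or s at every successor {s0, s1, s2, s3, s4, s5}.
    At s0: (p -> s) or s is true.
    At s1: (p -> s) or s is true.
    At s2: (p -> s) or s is true.
    At s3: (p -> s) or s is true.
    At s4: (p -> s) or s is true.
    At s5: (p -> s) or s is true.
  So Box ((p -> s) or s) is true at s6.

No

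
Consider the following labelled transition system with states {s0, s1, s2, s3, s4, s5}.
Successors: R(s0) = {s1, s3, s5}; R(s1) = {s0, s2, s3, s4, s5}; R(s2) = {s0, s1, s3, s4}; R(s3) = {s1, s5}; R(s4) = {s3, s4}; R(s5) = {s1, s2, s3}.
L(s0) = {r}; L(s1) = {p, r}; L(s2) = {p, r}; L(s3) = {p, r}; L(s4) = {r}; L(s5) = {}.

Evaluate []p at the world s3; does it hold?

No

At s3: []p requires p at every successor {s1, s5}.
  p fails at s5, so []p is false at s3.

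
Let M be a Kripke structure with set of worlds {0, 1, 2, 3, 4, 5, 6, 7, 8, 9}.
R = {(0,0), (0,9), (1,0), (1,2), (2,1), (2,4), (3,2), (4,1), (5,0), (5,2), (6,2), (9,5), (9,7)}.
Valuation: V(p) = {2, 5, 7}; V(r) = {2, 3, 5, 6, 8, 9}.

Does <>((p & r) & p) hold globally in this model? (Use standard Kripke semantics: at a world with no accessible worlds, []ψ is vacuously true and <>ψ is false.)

No

Recall that <>ψ holds at a world iff ψ holds at some accessible world.
Let φ = <>((p & r) & p). Evaluate φ at each world:
  0 (successors {0, 9}): φ is false.
  1 (successors {0, 2}): φ is true.
  2 (successors {1, 4}): φ is false.
  3 (successors {2}): φ is true.
  4 (successors {1}): φ is false.
  5 (successors {0, 2}): φ is true.
  6 (successors {2}): φ is true.
  7 (successors ∅): φ is false.
  8 (successors ∅): φ is false.
  9 (successors {5, 7}): φ is true.
Detail at 0 (counterexample):
  At 0: <>((p & r) & p) requires (p & r) & p at some successor in {0, 9}.
    At 0: (p & r) & p is false.
    At 9: (p & r) & p is false.
  So <>((p & r) & p) is false at 0.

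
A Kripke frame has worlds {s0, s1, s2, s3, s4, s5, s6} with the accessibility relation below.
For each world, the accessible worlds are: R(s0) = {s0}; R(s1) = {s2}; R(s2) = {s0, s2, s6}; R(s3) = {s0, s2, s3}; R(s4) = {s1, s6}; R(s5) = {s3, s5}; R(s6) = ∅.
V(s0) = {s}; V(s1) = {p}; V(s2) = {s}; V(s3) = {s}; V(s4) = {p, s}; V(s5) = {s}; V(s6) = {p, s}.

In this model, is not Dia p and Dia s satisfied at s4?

Recall that Dia ψ holds at a world iff ψ holds at some accessible world.
At s4: not Dia p is false, Dia s is true, so not Dia p and Dia s is false.
  At s4: Dia p is true, so not Dia p is false.
    At s4: Dia p requires p at some successor in {s1, s6}.
      p holds at s1, so Dia p is true at s4.
  At s4: Dia s requires s at some successor in {s1, s6}.
    s holds at s6, so Dia s is true at s4.

No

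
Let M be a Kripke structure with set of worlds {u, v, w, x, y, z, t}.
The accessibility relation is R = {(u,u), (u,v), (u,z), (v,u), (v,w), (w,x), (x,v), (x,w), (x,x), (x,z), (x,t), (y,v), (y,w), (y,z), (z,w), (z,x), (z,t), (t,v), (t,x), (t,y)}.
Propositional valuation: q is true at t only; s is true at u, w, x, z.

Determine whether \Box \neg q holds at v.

At v: \Box \neg q requires \neg q at every successor {u, w}.
  At u: \neg q is true.
  At w: \neg q is true.
So \Box \neg q is true at v.

Yes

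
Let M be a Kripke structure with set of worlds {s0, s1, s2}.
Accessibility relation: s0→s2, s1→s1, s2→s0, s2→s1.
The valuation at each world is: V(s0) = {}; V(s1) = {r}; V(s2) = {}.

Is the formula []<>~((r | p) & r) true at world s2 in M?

At s2: []<>~((r | p) & r) requires <>~((r | p) & r) at every successor {s0, s1}.
  <>~((r | p) & r) fails at s1, so []<>~((r | p) & r) is false at s2.
    At s1: <>~((r | p) & r) requires ~((r | p) & r) at some successor in {s1}.
      At s1: ~((r | p) & r) is false.
    So <>~((r | p) & r) is false at s1.

No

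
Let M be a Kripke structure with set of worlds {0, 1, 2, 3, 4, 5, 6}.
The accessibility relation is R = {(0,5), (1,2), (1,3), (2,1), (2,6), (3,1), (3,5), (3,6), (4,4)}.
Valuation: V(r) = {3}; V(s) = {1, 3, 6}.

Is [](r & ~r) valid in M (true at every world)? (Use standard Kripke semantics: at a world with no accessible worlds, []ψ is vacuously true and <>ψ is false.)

Recall that []ψ holds at a world iff ψ holds at every accessible world, and <>ψ holds iff ψ holds at some accessible world.
Let φ = [](r & ~r). Evaluate φ at each world:
  0 (successors {5}): φ is false.
  1 (successors {2, 3}): φ is false.
  2 (successors {1, 6}): φ is false.
  3 (successors {1, 5, 6}): φ is false.
  4 (successors {4}): φ is false.
  5 (successors ∅): φ is true.
  6 (successors ∅): φ is true.
Detail at 0 (counterexample):
  At 0: [](r & ~r) requires r & ~r at every successor {5}.
    r & ~r fails at 5, so [](r & ~r) is false at 0.

No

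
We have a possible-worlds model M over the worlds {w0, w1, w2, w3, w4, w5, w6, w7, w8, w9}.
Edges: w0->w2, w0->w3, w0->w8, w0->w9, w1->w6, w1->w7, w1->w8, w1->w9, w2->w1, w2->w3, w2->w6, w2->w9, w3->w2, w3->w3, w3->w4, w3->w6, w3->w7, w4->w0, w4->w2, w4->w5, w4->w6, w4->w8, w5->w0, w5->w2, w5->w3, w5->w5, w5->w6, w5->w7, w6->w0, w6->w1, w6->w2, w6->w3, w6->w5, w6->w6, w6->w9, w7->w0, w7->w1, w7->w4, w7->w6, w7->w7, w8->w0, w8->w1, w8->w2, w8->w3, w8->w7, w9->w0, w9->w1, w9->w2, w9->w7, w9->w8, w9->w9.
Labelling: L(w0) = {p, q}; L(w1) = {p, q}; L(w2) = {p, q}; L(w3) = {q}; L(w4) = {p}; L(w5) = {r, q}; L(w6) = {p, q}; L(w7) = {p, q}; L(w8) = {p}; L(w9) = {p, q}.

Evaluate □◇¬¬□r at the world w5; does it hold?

Recall that □ψ holds at a world iff ψ holds at every accessible world, and ◇ψ holds iff ψ holds at some accessible world.
At w5: □◇¬¬□r requires ◇¬¬□r at every successor {w0, w2, w3, w5, w6, w7}.
  ◇¬¬□r fails at w0, so □◇¬¬□r is false at w5.
    At w0: ◇¬¬□r requires ¬¬□r at some successor in {w2, w3, w8, w9}.
      At w2: ¬¬□r is false.
      At w3: ¬¬□r is false.
      At w8: ¬¬□r is false.
      At w9: ¬¬□r is false.
    So ◇¬¬□r is false at w0.

No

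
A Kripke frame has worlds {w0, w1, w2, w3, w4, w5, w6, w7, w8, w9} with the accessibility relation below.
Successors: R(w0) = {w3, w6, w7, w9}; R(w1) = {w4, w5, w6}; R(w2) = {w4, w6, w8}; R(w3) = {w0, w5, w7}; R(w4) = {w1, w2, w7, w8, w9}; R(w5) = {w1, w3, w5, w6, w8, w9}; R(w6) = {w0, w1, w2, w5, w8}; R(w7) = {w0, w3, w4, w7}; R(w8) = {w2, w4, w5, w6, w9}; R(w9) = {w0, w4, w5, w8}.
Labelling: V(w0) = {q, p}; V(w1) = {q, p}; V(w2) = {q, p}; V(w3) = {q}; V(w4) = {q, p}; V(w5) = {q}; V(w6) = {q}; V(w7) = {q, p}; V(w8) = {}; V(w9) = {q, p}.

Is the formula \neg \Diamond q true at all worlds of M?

No

Let φ = \neg \Diamond q. Evaluate φ at each world:
  w0 (successors {w3, w6, w7, w9}): φ is false.
  w1 (successors {w4, w5, w6}): φ is false.
  w2 (successors {w4, w6, w8}): φ is false.
  w3 (successors {w0, w5, w7}): φ is false.
  w4 (successors {w1, w2, w7, w8, w9}): φ is false.
  w5 (successors {w1, w3, w5, w6, w8, w9}): φ is false.
  w6 (successors {w0, w1, w2, w5, w8}): φ is false.
  w7 (successors {w0, w3, w4, w7}): φ is false.
  w8 (successors {w2, w4, w5, w6, w9}): φ is false.
  w9 (successors {w0, w4, w5, w8}): φ is false.
Detail at w0 (counterexample):
  At w0: \Diamond q is true, so \neg \Diamond q is false.
    At w0: \Diamond q requires q at some successor in {w3, w6, w7, w9}.
      q holds at w3, so \Diamond q is true at w0.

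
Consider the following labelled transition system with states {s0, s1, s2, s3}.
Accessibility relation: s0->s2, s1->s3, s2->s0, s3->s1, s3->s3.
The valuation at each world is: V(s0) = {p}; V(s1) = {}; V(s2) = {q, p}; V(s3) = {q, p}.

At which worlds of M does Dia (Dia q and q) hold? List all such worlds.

Let φ = Dia (Dia q and q). Evaluate φ at each world:
  s0 (successors {s2}): φ is false.
  s1 (successors {s3}): φ is true.
  s2 (successors {s0}): φ is false.
  s3 (successors {s1, s3}): φ is true.
For instance, at s3:
  At s3: Dia (Dia q and q) requires Dia q and q at some successor in {s1, s3}.
    Dia q and q holds at s3, so Dia (Dia q and q) is true at s3.
      At s3: Dia q is true, q is true, so Dia q and q is true.
Satisfying worlds: {s1, s3}

s1, s3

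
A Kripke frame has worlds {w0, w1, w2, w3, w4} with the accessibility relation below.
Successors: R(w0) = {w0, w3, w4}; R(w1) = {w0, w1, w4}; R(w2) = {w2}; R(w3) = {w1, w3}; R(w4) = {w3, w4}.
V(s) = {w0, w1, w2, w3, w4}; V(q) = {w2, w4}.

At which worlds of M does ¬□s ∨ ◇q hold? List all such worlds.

Let φ = ¬□s ∨ ◇q. Evaluate φ at each world:
  w0 (successors {w0, w3, w4}): φ is true.
  w1 (successors {w0, w1, w4}): φ is true.
  w2 (successors {w2}): φ is true.
  w3 (successors {w1, w3}): φ is false.
  w4 (successors {w3, w4}): φ is true.
For instance, at w0:
  At w0: ¬□s is false, ◇q is true, so ¬□s ∨ ◇q is true.
    At w0: □s is true, so ¬□s is false.
      At w0: □s requires s at every successor {w0, w3, w4}.
        At w0: s is true.
        At w3: s is true.
        At w4: s is true.
      So □s is true at w0.
    At w0: ◇q requires q at some successor in {w0, w3, w4}.
      q holds at w4, so ◇q is true at w0.
Satisfying worlds: {w0, w1, w2, w4}

w0, w1, w2, w4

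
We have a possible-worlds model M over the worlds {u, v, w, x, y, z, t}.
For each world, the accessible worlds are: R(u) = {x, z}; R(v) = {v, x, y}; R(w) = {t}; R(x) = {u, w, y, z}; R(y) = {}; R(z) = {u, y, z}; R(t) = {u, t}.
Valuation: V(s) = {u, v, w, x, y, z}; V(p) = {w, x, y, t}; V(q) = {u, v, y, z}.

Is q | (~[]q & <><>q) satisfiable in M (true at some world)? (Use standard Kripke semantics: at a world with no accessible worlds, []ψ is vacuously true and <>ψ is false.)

Recall that []ψ holds at a world iff ψ holds at every accessible world, and <>ψ holds iff ψ holds at some accessible world.
Let φ = q | (~[]q & <><>q). Evaluate φ at each world:
  u (successors {x, z}): φ is true.
  v (successors {v, x, y}): φ is true.
  w (successors {t}): φ is true.
  x (successors {u, w, y, z}): φ is true.
  y (successors ∅): φ is true.
  z (successors {u, y, z}): φ is true.
  t (successors {u, t}): φ is true.
Detail at u (witness):
  At u: q is true, ~[]q & <><>q is true, so q | (~[]q & <><>q) is true.
    At u: ~[]q is true, <><>q is true, so ~[]q & <><>q is true.
      At u: []q is false, so ~[]q is true.
      At u: <><>q requires <>q at some successor in {x, z}.
        <>q holds at x, so <><>q is true at u.

Yes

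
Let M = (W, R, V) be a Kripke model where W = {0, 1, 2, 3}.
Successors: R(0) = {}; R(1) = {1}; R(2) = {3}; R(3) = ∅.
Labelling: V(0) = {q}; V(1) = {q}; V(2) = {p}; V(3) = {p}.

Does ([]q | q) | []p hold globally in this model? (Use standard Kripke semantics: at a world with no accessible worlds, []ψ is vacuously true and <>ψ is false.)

Yes

Let φ = ([]q | q) | []p. Evaluate φ at each world:
  0 (successors ∅): φ is true.
  1 (successors {1}): φ is true.
  2 (successors {3}): φ is true.
  3 (successors ∅): φ is true.
For instance, at 2:
  At 2: []q | q is false, []p is true, so ([]q | q) | []p is true.
    At 2: []q is false, q is false, so []q | q is false.
      At 2: []q requires q at every successor {3}.
        q fails at 3, so []q is false at 2.
    At 2: []p requires p at every successor {3}.
      At 3: p is true.
    So []p is true at 2.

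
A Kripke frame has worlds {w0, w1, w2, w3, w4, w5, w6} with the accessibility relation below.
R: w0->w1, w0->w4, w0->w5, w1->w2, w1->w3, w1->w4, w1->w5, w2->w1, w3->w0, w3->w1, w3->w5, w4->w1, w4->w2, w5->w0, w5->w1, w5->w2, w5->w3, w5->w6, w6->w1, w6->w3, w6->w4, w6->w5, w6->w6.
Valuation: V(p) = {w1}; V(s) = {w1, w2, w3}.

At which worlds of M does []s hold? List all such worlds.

Recall that []ψ holds at a world iff ψ holds at every accessible world, and <>ψ holds iff ψ holds at some accessible world.
Let φ = []s. Evaluate φ at each world:
  w0 (successors {w1, w4, w5}): φ is false.
  w1 (successors {w2, w3, w4, w5}): φ is false.
  w2 (successors {w1}): φ is true.
  w3 (successors {w0, w1, w5}): φ is false.
  w4 (successors {w1, w2}): φ is true.
  w5 (successors {w0, w1, w2, w3, w6}): φ is false.
  w6 (successors {w1, w3, w4, w5, w6}): φ is false.
For instance, at w1:
  At w1: []s requires s at every successor {w2, w3, w4, w5}.
    s fails at w4, so []s is false at w1.
Satisfying worlds: {w2, w4}

w2, w4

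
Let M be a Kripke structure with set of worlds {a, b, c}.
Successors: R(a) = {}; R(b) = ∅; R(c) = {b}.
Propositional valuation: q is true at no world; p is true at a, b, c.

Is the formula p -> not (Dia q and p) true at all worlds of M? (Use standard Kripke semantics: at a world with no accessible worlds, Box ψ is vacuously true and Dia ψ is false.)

Yes

Let φ = p -> not (Dia q and p). Evaluate φ at each world:
  a (successors ∅): φ is true.
  b (successors ∅): φ is true.
  c (successors {b}): φ is true.
For instance, at c:
  At c: p is true, not (Dia q and p) is true, so p -> not (Dia q and p) is true.
    At c: Dia q and p is false, so not (Dia q and p) is true.
      At c: Dia q is false, p is true, so Dia q and p is false.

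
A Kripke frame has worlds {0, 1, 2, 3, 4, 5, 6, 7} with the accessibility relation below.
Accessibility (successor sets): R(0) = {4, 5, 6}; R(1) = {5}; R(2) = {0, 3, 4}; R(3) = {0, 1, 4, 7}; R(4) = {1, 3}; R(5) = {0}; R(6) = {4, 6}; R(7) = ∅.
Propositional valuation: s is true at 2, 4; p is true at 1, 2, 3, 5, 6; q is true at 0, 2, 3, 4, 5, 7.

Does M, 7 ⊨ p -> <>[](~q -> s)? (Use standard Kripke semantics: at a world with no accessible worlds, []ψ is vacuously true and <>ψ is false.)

Yes

At 7: p is false, <>[](~q -> s) is false, so p -> <>[](~q -> s) is true.
  At 7: no accessible worlds, so <>[](~q -> s) is false.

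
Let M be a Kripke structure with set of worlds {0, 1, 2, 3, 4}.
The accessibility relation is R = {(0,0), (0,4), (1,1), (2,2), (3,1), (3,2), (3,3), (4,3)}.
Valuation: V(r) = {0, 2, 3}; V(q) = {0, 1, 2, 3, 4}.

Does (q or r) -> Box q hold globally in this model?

Recall that Box ψ holds at a world iff ψ holds at every accessible world, and Dia ψ holds iff ψ holds at some accessible world.
Let φ = (q or r) -> Box q. Evaluate φ at each world:
  0 (successors {0, 4}): φ is true.
  1 (successors {1}): φ is true.
  2 (successors {2}): φ is true.
  3 (successors {1, 2, 3}): φ is true.
  4 (successors {3}): φ is true.
For instance, at 0:
  At 0: q or r is true, Box q is true, so (q or r) -> Box q is true.
    At 0: Box q requires q at every successor {0, 4}.
      At 0: q is true.
      At 4: q is true.
    So Box q is true at 0.

Yes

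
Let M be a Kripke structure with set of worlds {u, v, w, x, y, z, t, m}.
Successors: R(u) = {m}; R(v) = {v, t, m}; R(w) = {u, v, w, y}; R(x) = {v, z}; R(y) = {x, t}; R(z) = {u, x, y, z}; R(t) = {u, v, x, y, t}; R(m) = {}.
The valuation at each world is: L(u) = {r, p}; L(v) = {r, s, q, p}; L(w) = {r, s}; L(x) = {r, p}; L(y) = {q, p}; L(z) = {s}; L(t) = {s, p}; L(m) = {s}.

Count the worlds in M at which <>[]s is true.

7

Recall that []ψ holds at a world iff ψ holds at every accessible world, and <>ψ holds iff ψ holds at some accessible world.
Let φ = <>[]s. Evaluate φ at each world:
  u (successors {m}): φ is true.
  v (successors {v, t, m}): φ is true.
  w (successors {u, v, w, y}): φ is true.
  x (successors {v, z}): φ is true.
  y (successors {x, t}): φ is true.
  z (successors {u, x, y, z}): φ is true.
  t (successors {u, v, x, y, t}): φ is true.
  m (successors ∅): φ is false.
For instance, at w:
  At w: <>[]s requires []s at some successor in {u, v, w, y}.
    []s holds at u, so <>[]s is true at w.
      At u: []s requires s at every successor {m}.
        At m: s is true.
      So []s is true at u.
Satisfying worlds: {u, v, w, x, y, z, t}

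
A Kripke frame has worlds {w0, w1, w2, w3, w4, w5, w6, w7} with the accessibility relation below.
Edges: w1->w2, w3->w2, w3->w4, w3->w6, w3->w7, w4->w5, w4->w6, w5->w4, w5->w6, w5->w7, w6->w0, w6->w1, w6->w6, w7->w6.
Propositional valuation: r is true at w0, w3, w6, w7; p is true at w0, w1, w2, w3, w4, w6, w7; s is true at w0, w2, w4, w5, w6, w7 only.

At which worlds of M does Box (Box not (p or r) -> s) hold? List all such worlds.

Let φ = Box (Box not (p or r) -> s). Evaluate φ at each world:
  w0 (successors ∅): φ is true.
  w1 (successors {w2}): φ is true.
  w2 (successors ∅): φ is true.
  w3 (successors {w2, w4, w6, w7}): φ is true.
  w4 (successors {w5, w6}): φ is true.
  w5 (successors {w4, w6, w7}): φ is true.
  w6 (successors {w0, w1, w6}): φ is true.
  w7 (successors {w6}): φ is true.
For instance, at w4:
  At w4: Box (Box not (p or r) -> s) requires Box not (p or r) -> s at every successor {w5, w6}.
      At w5: Box not (p or r) is false, s is true, so Box not (p or r) -> s is true.
      At w6: Box not (p or r) is false, s is true, so Box not (p or r) -> s is true.
  So Box (Box not (p or r) -> s) is true at w4.
Satisfying worlds: {w0, w1, w2, w3, w4, w5, w6, w7}

w0, w1, w2, w3, w4, w5, w6, w7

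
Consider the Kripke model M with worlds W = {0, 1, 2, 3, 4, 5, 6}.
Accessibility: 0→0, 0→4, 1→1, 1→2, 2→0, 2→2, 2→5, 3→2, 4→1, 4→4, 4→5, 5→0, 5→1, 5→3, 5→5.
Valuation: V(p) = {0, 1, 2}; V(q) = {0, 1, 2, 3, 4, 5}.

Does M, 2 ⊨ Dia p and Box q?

Yes

At 2: Dia p is true, Box q is true, so Dia p and Box q is true.
  At 2: Dia p requires p at some successor in {0, 2, 5}.
    p holds at 0, so Dia p is true at 2.
  At 2: Box q requires q at every successor {0, 2, 5}.
    At 0: q is true.
    At 2: q is true.
    At 5: q is true.
  So Box q is true at 2.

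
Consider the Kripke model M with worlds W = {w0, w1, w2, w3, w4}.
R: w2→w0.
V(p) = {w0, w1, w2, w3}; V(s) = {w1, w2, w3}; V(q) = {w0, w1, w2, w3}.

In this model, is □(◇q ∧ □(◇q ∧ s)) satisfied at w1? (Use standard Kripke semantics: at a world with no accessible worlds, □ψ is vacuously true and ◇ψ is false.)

Recall that □ψ holds at a world iff ψ holds at every accessible world, and ◇ψ holds iff ψ holds at some accessible world.
At w1: no accessible worlds, so □(◇q ∧ □(◇q ∧ s)) holds vacuously.

Yes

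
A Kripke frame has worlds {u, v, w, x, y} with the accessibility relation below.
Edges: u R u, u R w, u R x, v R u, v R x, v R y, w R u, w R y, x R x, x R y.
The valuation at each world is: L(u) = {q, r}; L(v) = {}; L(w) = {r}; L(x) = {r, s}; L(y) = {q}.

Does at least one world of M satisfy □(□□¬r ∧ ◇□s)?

Yes

Let φ = □(□□¬r ∧ ◇□s). Evaluate φ at each world:
  u (successors {u, w, x}): φ is false.
  v (successors {u, x, y}): φ is false.
  w (successors {u, y}): φ is false.
  x (successors {x, y}): φ is false.
  y (successors ∅): φ is true.
Detail at y (witness):
  At y: no accessible worlds, so □(□□¬r ∧ ◇□s) holds vacuously.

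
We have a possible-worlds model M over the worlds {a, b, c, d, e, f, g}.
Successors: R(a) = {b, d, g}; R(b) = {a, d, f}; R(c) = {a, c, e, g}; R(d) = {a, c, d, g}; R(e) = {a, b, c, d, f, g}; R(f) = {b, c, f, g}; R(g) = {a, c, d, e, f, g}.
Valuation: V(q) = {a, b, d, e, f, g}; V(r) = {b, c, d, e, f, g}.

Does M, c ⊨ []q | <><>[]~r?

No

At c: []q is false, <><>[]~r is false, so []q | <><>[]~r is false.
  At c: []q requires q at every successor {a, c, e, g}.
    q fails at c, so []q is false at c.
  At c: <><>[]~r requires <>[]~r at some successor in {a, c, e, g}.
    At a: <>[]~r is false.
    At c: <>[]~r is false.
    At e: <>[]~r is false.
    At g: <>[]~r is false.
  So <><>[]~r is false at c.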